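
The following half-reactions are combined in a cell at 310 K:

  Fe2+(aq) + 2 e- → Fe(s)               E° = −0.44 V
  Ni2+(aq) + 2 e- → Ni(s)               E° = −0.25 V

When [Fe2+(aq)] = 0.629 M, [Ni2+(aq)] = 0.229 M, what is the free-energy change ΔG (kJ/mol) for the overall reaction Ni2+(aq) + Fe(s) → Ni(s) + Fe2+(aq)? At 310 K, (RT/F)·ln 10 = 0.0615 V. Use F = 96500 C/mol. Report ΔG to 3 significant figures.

With Ni²⁺/Ni reduced at the cathode, E°cell = −0.25 − (−0.44) = +0.19 V and n = 2.
Q = [Fe2+(aq)] / [Ni2+(aq)] = 2.75, so log Q = 0.439 and E = +0.19 − (0.0615/2)(0.439) = +0.1765 V.
Finally ΔG = −nFE = −(2)(96500 C/mol)(+0.1765 V) = −34.1 kJ/mol.

−34.1 kJ/mol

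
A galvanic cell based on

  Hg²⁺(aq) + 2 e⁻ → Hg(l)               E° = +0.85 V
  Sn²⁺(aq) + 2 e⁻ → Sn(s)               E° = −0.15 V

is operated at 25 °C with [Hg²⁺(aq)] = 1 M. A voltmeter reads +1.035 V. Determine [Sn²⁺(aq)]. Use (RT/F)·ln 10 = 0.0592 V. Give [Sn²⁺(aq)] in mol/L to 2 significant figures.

With Hg²⁺/Hg at the cathode and Sn²⁺/Sn at the anode, E°cell = +0.85 − (−0.15) = +1.00 V (n = 2).
Rearranging E = E° − (0.0592/n)·log Q gives log Q = 2(+1.00 − (+1.035))/0.0592 = −1.182.
For Hg²⁺(aq) + Sn(s) → Hg(l) + Sn²⁺(aq), the reaction quotient is Q = [Sn²⁺(aq)] / [Hg²⁺(aq)].
Isolating [Sn²⁺(aq)] in Q = 10^{−1.182} yields log [Sn²⁺(aq)] = −1.182, i.e. 0.066 M.

0.066 M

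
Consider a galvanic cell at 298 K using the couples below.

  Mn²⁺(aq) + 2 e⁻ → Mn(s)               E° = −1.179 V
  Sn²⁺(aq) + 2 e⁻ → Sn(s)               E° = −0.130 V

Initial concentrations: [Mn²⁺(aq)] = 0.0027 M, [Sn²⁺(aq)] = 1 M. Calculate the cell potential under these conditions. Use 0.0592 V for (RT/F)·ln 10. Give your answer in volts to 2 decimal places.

Sn²⁺/Sn is reduced (cathode, E° = −0.130 V) and Mn²⁺/Mn is oxidized (anode).
The standard potential is −0.130 − (−1.179) = +1.049 V and the balanced reaction transfers n = 2 electrons.
Balancing gives Sn²⁺(aq) + Mn(s) → Sn(s) + Mn²⁺(aq); hence Q = [Mn²⁺(aq)] / [Sn²⁺(aq)] = 0.0027 (log Q = −2.569).
Applying E = E° − (RT ln10/nF)·log Q gives +1.049 − (0.0592/2)(−2.569) = +1.13 V.

+1.13 V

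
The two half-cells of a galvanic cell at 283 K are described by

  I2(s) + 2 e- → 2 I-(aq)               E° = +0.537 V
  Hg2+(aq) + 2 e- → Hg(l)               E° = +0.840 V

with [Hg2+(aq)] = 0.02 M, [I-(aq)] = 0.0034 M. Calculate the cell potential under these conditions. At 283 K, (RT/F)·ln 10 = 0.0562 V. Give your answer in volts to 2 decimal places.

The Hg²⁺/Hg couple has the more positive E°, so it is the cathode; I₂/I⁻ is the anode.
The standard potential is +0.840 − (+0.537) = +0.303 V and the balanced reaction transfers n = 2 electrons.
Balancing gives Hg2+(aq) + 2 I-(aq) → Hg(l) + I2(s); hence Q = 1 / ([Hg2+(aq)]·[I-(aq)]^2) = 4.33×10^6 (log Q = 6.636).
E = E° − (0.0562/n)·log Q = +0.303 − (0.0562/2)(6.636) = +0.12 V.

+0.12 V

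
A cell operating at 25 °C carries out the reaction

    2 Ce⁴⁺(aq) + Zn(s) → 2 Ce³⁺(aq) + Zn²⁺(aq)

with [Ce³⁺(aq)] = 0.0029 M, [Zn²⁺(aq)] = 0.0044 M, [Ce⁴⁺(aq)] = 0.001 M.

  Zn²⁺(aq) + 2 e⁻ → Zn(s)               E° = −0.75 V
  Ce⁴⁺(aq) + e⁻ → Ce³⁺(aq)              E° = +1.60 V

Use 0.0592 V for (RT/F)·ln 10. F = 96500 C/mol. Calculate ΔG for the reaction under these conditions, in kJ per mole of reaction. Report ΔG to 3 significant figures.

−462 kJ/mol

With Ce⁴⁺/Ce³⁺ reduced at the cathode, E°cell = +1.60 − (−0.75) = +2.35 V and n = 2.
The reaction quotient is ([Ce³⁺(aq)]^2·[Zn²⁺(aq)]) / [Ce⁴⁺(aq)]^2 = 0.037; by Nernst, E = +2.35 − (0.0592/2)(−1.432) = +2.3924 V.
Finally ΔG = −nFE = −(2)(96500 C/mol)(+2.3924 V) = −462 kJ/mol.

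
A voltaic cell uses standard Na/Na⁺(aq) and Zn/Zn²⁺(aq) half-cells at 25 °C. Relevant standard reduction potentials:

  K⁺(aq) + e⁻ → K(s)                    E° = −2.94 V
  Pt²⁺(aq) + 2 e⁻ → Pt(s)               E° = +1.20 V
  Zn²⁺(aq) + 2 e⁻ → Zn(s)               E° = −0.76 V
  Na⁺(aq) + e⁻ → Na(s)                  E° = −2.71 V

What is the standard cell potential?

The Zn²⁺/Zn couple has the higher E°, so Zn ion is reduced (cathode) and Na is oxidized (anode).
E°cell = E°(cathode) − E°(anode) = −0.76 − (−2.71) = +1.95 V.

+1.95 V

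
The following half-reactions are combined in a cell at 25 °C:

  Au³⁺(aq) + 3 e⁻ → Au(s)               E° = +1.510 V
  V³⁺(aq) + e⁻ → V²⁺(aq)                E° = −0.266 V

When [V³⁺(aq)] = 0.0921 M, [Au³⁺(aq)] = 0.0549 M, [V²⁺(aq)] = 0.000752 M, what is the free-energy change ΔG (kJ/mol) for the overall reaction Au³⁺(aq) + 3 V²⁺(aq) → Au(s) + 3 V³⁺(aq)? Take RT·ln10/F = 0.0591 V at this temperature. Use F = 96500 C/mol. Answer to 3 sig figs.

With Au³⁺/Au reduced at the cathode, E°cell = +1.510 − (−0.266) = +1.776 V and n = 3.
The reaction quotient is [V³⁺(aq)]^3 / ([Au³⁺(aq)]·[V²⁺(aq)]^3) = 3.35×10^7; by Nernst, E = +1.776 − (0.0591/3)(7.525) = +1.6278 V.
Then ΔG = −nFE = −3 × 96500 × +1.6278 J/mol = −471 kJ/mol.

−471 kJ/mol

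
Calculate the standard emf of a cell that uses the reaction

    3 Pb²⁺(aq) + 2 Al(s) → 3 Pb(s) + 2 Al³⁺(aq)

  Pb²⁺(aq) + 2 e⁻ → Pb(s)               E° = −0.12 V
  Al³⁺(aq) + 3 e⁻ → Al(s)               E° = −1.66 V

In the reaction as written, Pb²⁺(aq) is reduced (cathode) and Al³⁺(aq) is produced by oxidation at the anode.
E°cell = E°(cathode) − E°(anode) = −0.12 − (−1.66) = +1.54 V.
The positive value indicates the reaction is spontaneous as written.

+1.54 V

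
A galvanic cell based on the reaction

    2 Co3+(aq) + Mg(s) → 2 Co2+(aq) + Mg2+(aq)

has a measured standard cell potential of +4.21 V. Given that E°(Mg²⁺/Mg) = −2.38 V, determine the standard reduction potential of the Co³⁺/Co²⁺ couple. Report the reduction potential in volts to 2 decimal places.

In the reaction as written the Co³⁺/Co²⁺ couple is reduced (cathode) and Mg²⁺/Mg is oxidized (anode), so E°cell = E°(Co³⁺/Co²⁺) − E°(Mg²⁺/Mg).
E°(Co³⁺/Co²⁺) = E°cell + E°(anode) = +4.21 + (−2.38) = +1.83 V.

+1.83 V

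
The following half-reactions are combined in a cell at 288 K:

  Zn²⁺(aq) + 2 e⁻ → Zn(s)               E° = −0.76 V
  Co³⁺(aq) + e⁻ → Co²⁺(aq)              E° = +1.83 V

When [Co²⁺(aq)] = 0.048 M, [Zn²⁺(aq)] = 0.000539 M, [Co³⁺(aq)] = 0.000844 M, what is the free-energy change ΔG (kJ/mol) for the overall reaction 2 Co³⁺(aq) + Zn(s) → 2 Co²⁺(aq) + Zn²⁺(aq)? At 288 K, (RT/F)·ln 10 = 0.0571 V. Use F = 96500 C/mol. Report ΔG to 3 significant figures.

−499 kJ/mol

The standard cell potential is +1.83 − (−0.76) = +2.59 V, with n = 2 electrons in the balanced equation.
Here Q = ([Co²⁺(aq)]^2·[Zn²⁺(aq)]) / [Co³⁺(aq)]^2 = 1.74 (log Q = 0.241), giving E = +2.59 − (0.0571/2)·(0.241) = +2.5831 V.
Then ΔG = −nFE = −2 × 96500 × +2.5831 J/mol = −499 kJ/mol.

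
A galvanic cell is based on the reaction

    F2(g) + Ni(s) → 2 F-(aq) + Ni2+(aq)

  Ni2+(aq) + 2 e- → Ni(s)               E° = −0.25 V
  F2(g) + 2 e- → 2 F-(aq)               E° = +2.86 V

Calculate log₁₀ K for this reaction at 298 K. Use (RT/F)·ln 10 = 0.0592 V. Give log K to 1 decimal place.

The F₂/F⁻ couple is reduced (cathode); E°cell = +2.86 − (−0.25) = +3.11 V with n = 2.
At equilibrium E = 0, so log K = nE°cell / 0.0592 = (2)(+3.11) / 0.0592 = 105.1.

log K = 105.1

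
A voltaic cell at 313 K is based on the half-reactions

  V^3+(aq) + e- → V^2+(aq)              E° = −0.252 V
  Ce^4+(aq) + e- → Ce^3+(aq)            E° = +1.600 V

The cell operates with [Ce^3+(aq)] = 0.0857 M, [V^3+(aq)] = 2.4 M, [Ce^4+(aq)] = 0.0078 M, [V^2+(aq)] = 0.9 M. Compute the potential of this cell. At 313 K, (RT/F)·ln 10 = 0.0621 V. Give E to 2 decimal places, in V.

Ce⁴⁺/Ce³⁺ is reduced (cathode, E° = +1.600 V) and V³⁺/V²⁺ is oxidized (anode).
E°cell = +1.600 − (−0.252) = +1.852 V, with n = 1 electron transferred.
For the overall reaction Ce^4+(aq) + V^2+(aq) → Ce^3+(aq) + V^3+(aq), Q = ([Ce^3+(aq)]·[V^3+(aq)]) / ([Ce^4+(aq)]·[V^2+(aq)]) = 29.3, giving log Q = 1.467.
Applying E = E° − (RT ln10/nF)·log Q gives +1.852 − (0.0621/1)(1.467) = +1.76 V.

+1.76 V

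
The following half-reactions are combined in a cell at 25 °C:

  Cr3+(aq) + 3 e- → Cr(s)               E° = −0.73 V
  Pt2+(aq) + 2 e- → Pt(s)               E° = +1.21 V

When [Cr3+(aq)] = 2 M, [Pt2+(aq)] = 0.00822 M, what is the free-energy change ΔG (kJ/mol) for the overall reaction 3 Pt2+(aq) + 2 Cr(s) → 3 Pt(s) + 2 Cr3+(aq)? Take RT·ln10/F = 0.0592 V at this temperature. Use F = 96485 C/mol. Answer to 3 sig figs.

−1080 kJ/mol

With Pt²⁺/Pt reduced at the cathode, E°cell = +1.21 − (−0.73) = +1.94 V and n = 6.
The reaction quotient is [Cr3+(aq)]^2 / [Pt2+(aq)]^3 = 7.2×10^6; by Nernst, E = +1.94 − (0.0592/6)(6.857) = +1.8723 V.
Then ΔG = −nFE = −6 × 96485 × +1.8723 J/mol = −1080 kJ/mol.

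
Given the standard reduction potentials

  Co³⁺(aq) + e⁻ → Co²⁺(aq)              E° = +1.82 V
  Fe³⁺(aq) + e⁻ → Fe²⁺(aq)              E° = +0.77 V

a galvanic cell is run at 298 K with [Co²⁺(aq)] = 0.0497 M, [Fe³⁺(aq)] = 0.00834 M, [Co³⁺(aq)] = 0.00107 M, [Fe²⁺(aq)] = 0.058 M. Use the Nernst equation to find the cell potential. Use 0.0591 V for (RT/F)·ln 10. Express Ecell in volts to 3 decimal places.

Since E°(Co³⁺/Co²⁺) > E°(Fe³⁺/Fe²⁺), Co³⁺/Co²⁺ serves as the cathode.
E°cell = E°cat − E°an = +1.82 − (+0.77) = +1.05 V; n = 1.
Balancing gives Co³⁺(aq) + Fe²⁺(aq) → Co²⁺(aq) + Fe³⁺(aq); hence Q = ([Co²⁺(aq)]·[Fe³⁺(aq)]) / ([Co³⁺(aq)]·[Fe²⁺(aq)]) = 6.68 (log Q = 0.825).
By the Nernst equation, E = +1.05 − (0.0591/1)·(0.825) = +1.001 V.

+1.001 V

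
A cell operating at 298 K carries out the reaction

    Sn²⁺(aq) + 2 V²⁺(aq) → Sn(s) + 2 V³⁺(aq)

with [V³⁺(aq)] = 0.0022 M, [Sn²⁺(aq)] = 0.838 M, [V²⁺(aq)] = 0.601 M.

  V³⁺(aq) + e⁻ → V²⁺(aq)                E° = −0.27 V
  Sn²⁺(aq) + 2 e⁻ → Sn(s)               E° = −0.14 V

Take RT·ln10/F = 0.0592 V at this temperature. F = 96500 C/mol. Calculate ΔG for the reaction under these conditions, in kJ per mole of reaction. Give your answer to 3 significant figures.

The standard cell potential is −0.14 − (−0.27) = +0.13 V, with n = 2 electrons in the balanced equation.
Here Q = [V³⁺(aq)]^2 / ([Sn²⁺(aq)]·[V²⁺(aq)]^2) = 1.6×10^−5 (log Q = −4.796), giving E = +0.13 − (0.0592/2)·(−4.796) = +0.2720 V.
ΔG = −nFE = −(2)(96500)(+0.2720) J/mol = −52.5 kJ/mol.

−52.5 kJ/mol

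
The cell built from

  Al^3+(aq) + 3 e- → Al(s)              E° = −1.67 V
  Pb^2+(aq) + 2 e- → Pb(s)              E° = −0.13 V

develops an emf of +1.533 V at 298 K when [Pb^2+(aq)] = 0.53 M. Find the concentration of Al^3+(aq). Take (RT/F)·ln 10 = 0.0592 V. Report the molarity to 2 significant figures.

The Pb²⁺/Pb couple has the larger reduction potential, so it is the cathode: E°cell = −0.13 − (−1.67) = +1.54 V and n = 6.
Since E = E° − (0.0592/n)·log Q, log Q = n(E° − E)/0.0592 = 0.709.
Balancing electrons gives 3 Pb^2+(aq) + 2 Al(s) → 3 Pb(s) + 2 Al^3+(aq); thus Q = [Al^3+(aq)]^2 / [Pb^2+(aq)]^3.
Isolating [Al^3+(aq)] in Q = 10^{0.709} yields log [Al^3+(aq)] = −0.059, i.e. 0.87 M.

0.87 M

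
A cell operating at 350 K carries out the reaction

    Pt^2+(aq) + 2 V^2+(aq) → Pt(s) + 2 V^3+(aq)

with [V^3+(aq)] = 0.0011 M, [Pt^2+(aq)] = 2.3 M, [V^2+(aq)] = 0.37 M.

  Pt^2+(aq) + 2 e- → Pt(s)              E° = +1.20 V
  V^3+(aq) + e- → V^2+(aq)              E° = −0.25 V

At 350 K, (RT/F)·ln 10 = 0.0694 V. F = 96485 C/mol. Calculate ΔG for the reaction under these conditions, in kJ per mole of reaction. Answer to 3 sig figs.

−316 kJ/mol

The standard cell potential is +1.20 − (−0.25) = +1.45 V, with n = 2 electrons in the balanced equation.
Q = [V^3+(aq)]^2 / ([Pt^2+(aq)]·[V^2+(aq)]^2) = 3.84×10^−6, so log Q = −5.415 and E = +1.45 − (0.0694/2)(−5.415) = +1.6379 V.
Then ΔG = −nFE = −2 × 96485 × +1.6379 J/mol = −316 kJ/mol.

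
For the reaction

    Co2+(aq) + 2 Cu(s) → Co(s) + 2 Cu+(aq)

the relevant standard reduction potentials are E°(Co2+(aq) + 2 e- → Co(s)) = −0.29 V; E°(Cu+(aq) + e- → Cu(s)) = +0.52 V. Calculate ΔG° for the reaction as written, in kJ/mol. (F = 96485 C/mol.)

+156 kJ/mol

In the reaction as written Co2+(aq) is reduced, so the Co²⁺/Co couple is the cathode and Cu⁺/Cu is the anode.
E°cell = −0.29 − (+0.52) = −0.81 V; balancing electrons gives n = 2.
ΔG° = −nFE°cell = −(2)(96485)(−0.81) J/mol = +156 kJ/mol.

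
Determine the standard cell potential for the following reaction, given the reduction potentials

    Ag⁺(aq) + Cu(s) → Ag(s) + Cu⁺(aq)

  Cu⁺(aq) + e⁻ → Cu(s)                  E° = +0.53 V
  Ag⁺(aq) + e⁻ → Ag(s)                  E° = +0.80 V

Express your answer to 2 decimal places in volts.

+0.27 V

Ag⁺(aq) gains electrons, so the Ag⁺/Ag couple is the cathode; the Cu⁺/Cu couple is the anode.
E°cell = E°(cathode) − E°(anode) = +0.80 − (+0.53) = +0.27 V.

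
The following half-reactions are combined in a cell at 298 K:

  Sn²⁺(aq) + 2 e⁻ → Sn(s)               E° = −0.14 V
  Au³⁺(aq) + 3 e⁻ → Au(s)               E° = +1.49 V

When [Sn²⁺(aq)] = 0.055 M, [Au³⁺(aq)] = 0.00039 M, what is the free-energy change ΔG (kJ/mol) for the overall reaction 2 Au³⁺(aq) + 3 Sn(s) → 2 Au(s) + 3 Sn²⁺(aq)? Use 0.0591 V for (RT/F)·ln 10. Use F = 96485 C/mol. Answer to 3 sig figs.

−926 kJ/mol

E°cell = +1.49 − (−0.14) = +1.63 V; the balanced reaction transfers n = 6 electrons.
Q = [Sn²⁺(aq)]^3 / [Au³⁺(aq)]^2 = 1.09×10^3, so log Q = 3.039 and E = +1.63 − (0.0591/6)(3.039) = +1.6001 V.
ΔG = −nFE = −(6)(96485)(+1.6001) J/mol = −926 kJ/mol.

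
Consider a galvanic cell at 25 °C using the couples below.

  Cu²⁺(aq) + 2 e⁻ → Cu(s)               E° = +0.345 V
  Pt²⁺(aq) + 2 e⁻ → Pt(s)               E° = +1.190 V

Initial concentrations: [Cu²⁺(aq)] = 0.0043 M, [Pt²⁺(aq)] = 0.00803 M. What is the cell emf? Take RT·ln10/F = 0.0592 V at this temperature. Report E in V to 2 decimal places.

+0.85 V

The Pt²⁺/Pt couple has the more positive E°, so it is the cathode; Cu²⁺/Cu is the anode.
E°cell = E°cat − E°an = +1.190 − (+0.345) = +0.845 V; n = 2.
Balancing gives Pt²⁺(aq) + Cu(s) → Pt(s) + Cu²⁺(aq); hence Q = [Cu²⁺(aq)] / [Pt²⁺(aq)] = 0.535 (log Q = −0.271).
Applying E = E° − (RT ln10/nF)·log Q gives +0.845 − (0.0592/2)(−0.271) = +0.85 V.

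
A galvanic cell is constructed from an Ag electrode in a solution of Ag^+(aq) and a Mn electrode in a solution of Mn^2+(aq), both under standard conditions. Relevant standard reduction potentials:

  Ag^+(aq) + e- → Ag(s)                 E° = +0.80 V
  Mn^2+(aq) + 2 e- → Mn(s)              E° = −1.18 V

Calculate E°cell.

+1.98 V

Of the two couples in this cell, the one with the more positive reduction potential is reduced at the cathode: here that is Ag⁺/Ag (+0.80 V); Mn²⁺/Mn (−1.18 V) is the anode.
E°cell = E°(cathode) − E°(anode) = +0.80 − (−1.18) = +1.98 V.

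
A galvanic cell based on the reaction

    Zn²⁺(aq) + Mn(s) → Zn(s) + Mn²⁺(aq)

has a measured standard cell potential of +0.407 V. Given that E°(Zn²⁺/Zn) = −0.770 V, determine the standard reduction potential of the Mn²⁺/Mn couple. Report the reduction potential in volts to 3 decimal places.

−1.177 V

In the reaction as written the Zn²⁺/Zn couple is reduced (cathode) and Mn²⁺/Mn is oxidized (anode), so E°cell = E°(Zn²⁺/Zn) − E°(Mn²⁺/Mn).
E°(Mn²⁺/Mn) = E°(cathode) − E°cell = −0.770 − (+0.407) = −1.177 V.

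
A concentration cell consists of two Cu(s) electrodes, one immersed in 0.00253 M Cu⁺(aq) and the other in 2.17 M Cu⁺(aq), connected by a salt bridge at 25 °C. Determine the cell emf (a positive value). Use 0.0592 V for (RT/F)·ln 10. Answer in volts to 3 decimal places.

0.174 V

For a concentration cell E°cell = 0, since both electrodes use the same couple.
The compartment with the higher Cu⁺(aq) concentration (2.17 M) acts as the cathode; ions are reduced there and produced at the dilute (0.00253 M) anode.
With n = 1, Ecell = −(0.0592/1)·log([dilute]/[conc]) = −(0.0592/1)·log(0.00253/2.17) = +0.174 V.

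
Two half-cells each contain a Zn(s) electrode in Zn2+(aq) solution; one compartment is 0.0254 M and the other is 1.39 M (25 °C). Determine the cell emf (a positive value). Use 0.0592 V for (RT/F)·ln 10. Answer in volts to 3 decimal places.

For a concentration cell E°cell = 0, since both electrodes use the same couple.
The compartment with the higher Zn2+(aq) concentration (1.39 M) acts as the cathode; ions are reduced there and produced at the dilute (0.0254 M) anode.
With n = 2, Ecell = −(0.0592/2)·log([dilute]/[conc]) = −(0.0592/2)·log(0.0254/1.39) = +0.051 V.

0.051 V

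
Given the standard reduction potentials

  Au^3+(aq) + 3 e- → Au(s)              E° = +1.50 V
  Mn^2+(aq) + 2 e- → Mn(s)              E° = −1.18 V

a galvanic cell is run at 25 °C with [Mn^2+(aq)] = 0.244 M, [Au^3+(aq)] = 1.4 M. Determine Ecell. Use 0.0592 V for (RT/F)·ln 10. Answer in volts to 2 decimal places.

Au³⁺/Au is reduced (cathode, E° = +1.50 V) and Mn²⁺/Mn is oxidized (anode).
E°cell = E°cat − E°an = +1.50 − (−1.18) = +2.68 V; n = 6.
For the overall reaction 2 Au^3+(aq) + 3 Mn(s) → 2 Au(s) + 3 Mn^2+(aq), Q = [Mn^2+(aq)]^3 / [Au^3+(aq)]^2 = 0.00741, giving log Q = −2.130.
Applying E = E° − (RT ln10/nF)·log Q gives +2.68 − (0.0592/6)(−2.130) = +2.70 V.

+2.70 V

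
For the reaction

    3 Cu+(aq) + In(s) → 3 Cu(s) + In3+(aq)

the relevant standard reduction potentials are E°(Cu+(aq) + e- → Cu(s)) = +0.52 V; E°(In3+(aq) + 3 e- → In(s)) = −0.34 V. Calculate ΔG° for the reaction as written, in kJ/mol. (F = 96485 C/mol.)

−249 kJ/mol

In the reaction as written Cu+(aq) is reduced, so the Cu⁺/Cu couple is the cathode and In³⁺/In is the anode.
E°cell = +0.52 − (−0.34) = +0.86 V; balancing electrons gives n = 3.
ΔG° = −nFE°cell = −(3)(96485)(+0.86) J/mol = −249 kJ/mol.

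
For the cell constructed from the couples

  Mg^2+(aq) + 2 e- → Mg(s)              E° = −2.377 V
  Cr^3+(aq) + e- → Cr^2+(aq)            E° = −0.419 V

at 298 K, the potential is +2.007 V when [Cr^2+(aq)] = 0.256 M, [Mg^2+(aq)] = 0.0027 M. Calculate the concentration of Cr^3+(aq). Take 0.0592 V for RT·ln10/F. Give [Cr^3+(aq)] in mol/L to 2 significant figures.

0.089 M

With Cr³⁺/Cr²⁺ at the cathode and Mg²⁺/Mg at the anode, E°cell = −0.419 − (−2.377) = +1.958 V (n = 2).
From the Nernst equation, log Q = n(E° − E)/0.0592 = 2·(+1.958 − (+2.007))/0.0592 = −1.655.
The balanced reaction is 2 Cr^3+(aq) + Mg(s) → 2 Cr^2+(aq) + Mg^2+(aq), so Q = ([Cr^2+(aq)]^2·[Mg^2+(aq)]) / [Cr^3+(aq)]^2.
Substituting the known concentrations and solving, log [Cr^3+(aq)] = −1.049 and [Cr^3+(aq)] = 0.089 M.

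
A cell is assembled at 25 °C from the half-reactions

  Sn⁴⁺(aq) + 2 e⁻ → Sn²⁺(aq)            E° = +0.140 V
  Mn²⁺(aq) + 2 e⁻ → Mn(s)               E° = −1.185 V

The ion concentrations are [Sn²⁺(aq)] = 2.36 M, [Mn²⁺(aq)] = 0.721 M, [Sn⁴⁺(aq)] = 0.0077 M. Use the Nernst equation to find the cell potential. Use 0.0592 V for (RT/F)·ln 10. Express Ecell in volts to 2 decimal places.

+1.26 V

Sn⁴⁺/Sn²⁺ is reduced (cathode, E° = +0.140 V) and Mn²⁺/Mn is oxidized (anode).
E°cell = E°cat − E°an = +0.140 − (−1.185) = +1.325 V; n = 2.
The balanced reaction is Sn⁴⁺(aq) + Mn(s) → Sn²⁺(aq) + Mn²⁺(aq), so Q = ([Sn²⁺(aq)]·[Mn²⁺(aq)]) / [Sn⁴⁺(aq)] = 221 and log Q = 2.344.
E = E° − (0.0592/n)·log Q = +1.325 − (0.0592/2)(2.344) = +1.26 V.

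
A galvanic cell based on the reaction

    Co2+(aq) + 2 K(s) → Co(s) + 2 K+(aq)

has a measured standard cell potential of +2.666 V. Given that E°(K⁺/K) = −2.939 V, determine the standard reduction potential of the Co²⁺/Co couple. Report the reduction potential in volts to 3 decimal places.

−0.273 V

In the reaction as written the Co²⁺/Co couple is reduced (cathode) and K⁺/K is oxidized (anode), so E°cell = E°(Co²⁺/Co) − E°(K⁺/K).
E°(Co²⁺/Co) = E°cell + E°(anode) = +2.666 + (−2.939) = −0.273 V.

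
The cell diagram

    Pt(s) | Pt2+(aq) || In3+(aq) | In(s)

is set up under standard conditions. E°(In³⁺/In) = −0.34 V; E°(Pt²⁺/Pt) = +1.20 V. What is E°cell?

By convention the left-hand electrode in cell notation is the anode (oxidation) and the right-hand electrode is the cathode (reduction).
E°cell = E°(right) − E°(left) = −0.34 − (+1.20) = −1.54 V.
The negative sign shows that, as written, the cell would require an external voltage to drive the reaction.

−1.54 V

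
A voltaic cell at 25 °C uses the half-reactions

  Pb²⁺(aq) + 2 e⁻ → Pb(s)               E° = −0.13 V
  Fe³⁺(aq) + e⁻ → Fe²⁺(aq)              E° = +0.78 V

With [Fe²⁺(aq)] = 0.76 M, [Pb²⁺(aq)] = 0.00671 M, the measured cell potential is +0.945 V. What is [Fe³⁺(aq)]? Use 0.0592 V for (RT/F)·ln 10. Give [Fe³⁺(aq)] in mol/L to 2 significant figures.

0.24 M

The Fe³⁺/Fe²⁺ couple has the larger reduction potential, so it is the cathode: E°cell = +0.78 − (−0.13) = +0.91 V and n = 2.
Rearranging E = E° − (0.0592/n)·log Q gives log Q = 2(+0.91 − (+0.945))/0.0592 = −1.182.
The balanced reaction is 2 Fe³⁺(aq) + Pb(s) → 2 Fe²⁺(aq) + Pb²⁺(aq), so Q = ([Fe²⁺(aq)]^2·[Pb²⁺(aq)]) / [Fe³⁺(aq)]^2.
Solving for the unknown gives log [Fe³⁺(aq)] = −0.615, so [Fe³⁺(aq)] ≈ 0.24 M.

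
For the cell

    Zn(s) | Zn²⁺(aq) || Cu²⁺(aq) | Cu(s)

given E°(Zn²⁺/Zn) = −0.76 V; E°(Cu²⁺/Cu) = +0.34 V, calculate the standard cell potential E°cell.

+1.10 V

By convention the left-hand electrode in cell notation is the anode (oxidation) and the right-hand electrode is the cathode (reduction).
E°cell = E°(right) − E°(left) = +0.34 − (−0.76) = +1.10 V.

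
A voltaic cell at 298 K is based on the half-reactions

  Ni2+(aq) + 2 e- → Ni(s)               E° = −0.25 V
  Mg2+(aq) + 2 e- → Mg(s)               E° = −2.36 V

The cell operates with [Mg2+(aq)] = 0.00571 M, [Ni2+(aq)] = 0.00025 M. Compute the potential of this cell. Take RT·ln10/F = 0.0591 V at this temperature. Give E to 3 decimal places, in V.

+2.070 V

Ni²⁺/Ni is reduced (cathode, E° = −0.25 V) and Mg²⁺/Mg is oxidized (anode).
E°cell = −0.25 − (−2.36) = +2.11 V, with n = 2 electrons transferred.
Balancing gives Ni2+(aq) + Mg(s) → Ni(s) + Mg2+(aq); hence Q = [Mg2+(aq)] / [Ni2+(aq)] = 22.8 (log Q = 1.359).
Applying E = E° − (RT ln10/nF)·log Q gives +2.11 − (0.0591/2)(1.359) = +2.070 V.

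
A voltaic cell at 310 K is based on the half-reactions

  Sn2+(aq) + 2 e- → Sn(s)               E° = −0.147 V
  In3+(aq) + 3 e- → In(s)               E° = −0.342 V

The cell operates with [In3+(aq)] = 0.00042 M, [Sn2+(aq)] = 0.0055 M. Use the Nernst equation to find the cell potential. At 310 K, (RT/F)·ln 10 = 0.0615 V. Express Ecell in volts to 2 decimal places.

Since E°(Sn²⁺/Sn) > E°(In³⁺/In), Sn²⁺/Sn serves as the cathode.
The standard potential is −0.147 − (−0.342) = +0.195 V and the balanced reaction transfers n = 6 electrons.
For the overall reaction 3 Sn2+(aq) + 2 In(s) → 3 Sn(s) + 2 In3+(aq), Q = [In3+(aq)]^2 / [Sn2+(aq)]^3 = 1.06, giving log Q = 0.025.
E = E° − (0.0615/n)·log Q = +0.195 − (0.0615/6)(0.025) = +0.19 V.

+0.19 V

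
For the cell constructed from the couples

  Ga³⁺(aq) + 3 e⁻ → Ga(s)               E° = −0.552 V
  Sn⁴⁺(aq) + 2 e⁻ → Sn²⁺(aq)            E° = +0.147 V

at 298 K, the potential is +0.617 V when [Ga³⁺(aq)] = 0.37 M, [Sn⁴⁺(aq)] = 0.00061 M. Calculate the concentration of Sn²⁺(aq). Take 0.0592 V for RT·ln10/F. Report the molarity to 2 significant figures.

0.70 M

With Sn⁴⁺/Sn²⁺ at the cathode and Ga³⁺/Ga at the anode, E°cell = +0.147 − (−0.552) = +0.699 V (n = 6).
Rearranging E = E° − (0.0592/n)·log Q gives log Q = 6(+0.699 − (+0.617))/0.0592 = 8.311.
Balancing electrons gives 3 Sn⁴⁺(aq) + 2 Ga(s) → 3 Sn²⁺(aq) + 2 Ga³⁺(aq); thus Q = ([Sn²⁺(aq)]^3·[Ga³⁺(aq)]^2) / [Sn⁴⁺(aq)]^3.
Solving for the unknown gives log [Sn²⁺(aq)] = −0.156, so [Sn²⁺(aq)] ≈ 0.70 M.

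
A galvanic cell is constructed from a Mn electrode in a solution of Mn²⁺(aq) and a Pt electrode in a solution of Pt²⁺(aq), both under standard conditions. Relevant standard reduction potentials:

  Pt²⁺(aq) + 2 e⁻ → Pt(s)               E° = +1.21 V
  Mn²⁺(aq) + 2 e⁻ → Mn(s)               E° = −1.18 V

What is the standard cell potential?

+2.39 V

The Pt²⁺/Pt couple has the higher E°, so Pt ion is reduced (cathode) and Mn is oxidized (anode).
E°cell = E°(cathode) − E°(anode) = +1.21 − (−1.18) = +2.39 V.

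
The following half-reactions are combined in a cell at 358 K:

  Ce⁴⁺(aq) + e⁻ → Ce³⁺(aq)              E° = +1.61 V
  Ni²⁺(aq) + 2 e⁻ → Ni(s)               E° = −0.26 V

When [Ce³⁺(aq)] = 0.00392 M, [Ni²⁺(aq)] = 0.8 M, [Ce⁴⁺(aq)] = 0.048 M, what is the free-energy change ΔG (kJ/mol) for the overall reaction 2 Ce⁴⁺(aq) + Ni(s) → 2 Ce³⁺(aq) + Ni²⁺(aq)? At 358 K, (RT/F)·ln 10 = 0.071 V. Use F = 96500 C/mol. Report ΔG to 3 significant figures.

−376 kJ/mol

E°cell = +1.61 − (−0.26) = +1.87 V; the balanced reaction transfers n = 2 electrons.
Here Q = ([Ce³⁺(aq)]^2·[Ni²⁺(aq)]) / [Ce⁴⁺(aq)]^2 = 0.00534 (log Q = −2.273), giving E = +1.87 − (0.071/2)·(−2.273) = +1.9507 V.
Then ΔG = −nFE = −2 × 96500 × +1.9507 J/mol = −376 kJ/mol.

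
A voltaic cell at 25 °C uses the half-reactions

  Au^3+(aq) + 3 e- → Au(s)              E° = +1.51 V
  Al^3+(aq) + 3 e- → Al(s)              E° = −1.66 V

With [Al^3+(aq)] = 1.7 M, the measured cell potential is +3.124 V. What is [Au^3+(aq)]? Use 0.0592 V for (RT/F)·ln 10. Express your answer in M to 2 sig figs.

0.0079 M

With Au³⁺/Au at the cathode and Al³⁺/Al at the anode, E°cell = +1.51 − (−1.66) = +3.17 V (n = 3).
Rearranging E = E° − (0.0592/n)·log Q gives log Q = 3(+3.17 − (+3.124))/0.0592 = 2.331.
The balanced reaction is Au^3+(aq) + Al(s) → Au(s) + Al^3+(aq), so Q = [Al^3+(aq)] / [Au^3+(aq)].
Isolating [Au^3+(aq)] in Q = 10^{2.331} yields log [Au^3+(aq)] = −2.101, i.e. 0.0079 M.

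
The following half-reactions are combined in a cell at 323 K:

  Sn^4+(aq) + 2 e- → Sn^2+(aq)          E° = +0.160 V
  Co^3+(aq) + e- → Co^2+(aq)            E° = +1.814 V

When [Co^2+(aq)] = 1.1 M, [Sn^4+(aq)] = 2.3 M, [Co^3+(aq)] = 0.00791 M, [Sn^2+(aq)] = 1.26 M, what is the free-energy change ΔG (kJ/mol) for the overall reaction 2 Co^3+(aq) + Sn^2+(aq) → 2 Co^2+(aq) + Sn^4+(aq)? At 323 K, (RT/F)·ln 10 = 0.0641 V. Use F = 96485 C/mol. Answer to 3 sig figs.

−291 kJ/mol

E°cell = +1.814 − (+0.160) = +1.654 V; the balanced reaction transfers n = 2 electrons.
Q = ([Co^2+(aq)]^2·[Sn^4+(aq)]) / ([Co^3+(aq)]^2·[Sn^2+(aq)]) = 3.53×10^4, so log Q = 4.548 and E = +1.654 − (0.0641/2)(4.548) = +1.5082 V.
Finally ΔG = −nFE = −(2)(96485 C/mol)(+1.5082 V) = −291 kJ/mol.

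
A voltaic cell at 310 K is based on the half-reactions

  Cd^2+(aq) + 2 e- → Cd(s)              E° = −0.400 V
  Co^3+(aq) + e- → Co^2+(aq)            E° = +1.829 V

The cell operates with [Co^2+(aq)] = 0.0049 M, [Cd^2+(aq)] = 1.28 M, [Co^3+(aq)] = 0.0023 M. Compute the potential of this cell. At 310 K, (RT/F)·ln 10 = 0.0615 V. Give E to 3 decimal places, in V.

The Co³⁺/Co²⁺ couple has the more positive E°, so it is the cathode; Cd²⁺/Cd is the anode.
The standard potential is +1.829 − (−0.400) = +2.229 V and the balanced reaction transfers n = 2 electrons.
The balanced reaction is 2 Co^3+(aq) + Cd(s) → 2 Co^2+(aq) + Cd^2+(aq), so Q = ([Co^2+(aq)]^2·[Cd^2+(aq)]) / [Co^3+(aq)]^2 = 5.81 and log Q = 0.764.
By the Nernst equation, E = +2.229 − (0.0615/2)·(0.764) = +2.206 V.

+2.206 V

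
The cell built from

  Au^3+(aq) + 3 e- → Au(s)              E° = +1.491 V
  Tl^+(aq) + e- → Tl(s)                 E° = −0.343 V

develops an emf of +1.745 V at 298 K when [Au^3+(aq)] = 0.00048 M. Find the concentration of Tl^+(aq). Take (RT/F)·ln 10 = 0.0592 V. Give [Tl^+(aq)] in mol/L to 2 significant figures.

With Au³⁺/Au at the cathode and Tl⁺/Tl at the anode, E°cell = +1.491 − (−0.343) = +1.834 V (n = 3).
Since E = E° − (0.0592/n)·log Q, log Q = n(E° − E)/0.0592 = 4.510.
For Au^3+(aq) + 3 Tl(s) → Au(s) + 3 Tl^+(aq), the reaction quotient is Q = [Tl^+(aq)]^3 / [Au^3+(aq)].
Isolating [Tl^+(aq)] in Q = 10^{4.510} yields log [Tl^+(aq)] = 0.397, i.e. 2.5 M.

2.5 M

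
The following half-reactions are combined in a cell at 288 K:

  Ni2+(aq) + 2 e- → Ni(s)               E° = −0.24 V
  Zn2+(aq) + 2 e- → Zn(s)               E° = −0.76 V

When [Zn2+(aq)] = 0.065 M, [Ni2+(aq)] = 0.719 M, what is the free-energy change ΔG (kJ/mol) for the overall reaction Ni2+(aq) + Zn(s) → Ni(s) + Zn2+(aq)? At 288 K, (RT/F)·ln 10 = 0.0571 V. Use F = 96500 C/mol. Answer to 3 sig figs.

−106 kJ/mol

With Ni²⁺/Ni reduced at the cathode, E°cell = −0.24 − (−0.76) = +0.52 V and n = 2.
The reaction quotient is [Zn2+(aq)] / [Ni2+(aq)] = 0.0904; by Nernst, E = +0.52 − (0.0571/2)(−1.044) = +0.5498 V.
Finally ΔG = −nFE = −(2)(96500 C/mol)(+0.5498 V) = −106 kJ/mol.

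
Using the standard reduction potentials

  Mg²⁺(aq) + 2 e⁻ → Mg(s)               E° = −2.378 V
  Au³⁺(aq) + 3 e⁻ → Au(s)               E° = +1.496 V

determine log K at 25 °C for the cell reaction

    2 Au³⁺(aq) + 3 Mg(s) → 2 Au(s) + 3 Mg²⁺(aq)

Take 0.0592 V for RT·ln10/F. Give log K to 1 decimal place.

log K = 392.6

The Au³⁺/Au couple is reduced (cathode); E°cell = +1.496 − (−2.378) = +3.874 V with n = 6.
At equilibrium E = 0, so log K = nE°cell / 0.0592 = (6)(+3.874) / 0.0592 = 392.6.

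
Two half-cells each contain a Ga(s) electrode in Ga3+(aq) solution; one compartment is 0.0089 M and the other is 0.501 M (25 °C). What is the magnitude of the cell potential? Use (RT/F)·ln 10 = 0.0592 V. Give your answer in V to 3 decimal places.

For a concentration cell E°cell = 0, since both electrodes use the same couple.
The compartment with the higher Ga3+(aq) concentration (0.501 M) acts as the cathode; ions are reduced there and produced at the dilute (0.0089 M) anode.
With n = 3, Ecell = −(0.0592/3)·log([dilute]/[conc]) = −(0.0592/3)·log(0.0089/0.501) = +0.035 V.

0.035 V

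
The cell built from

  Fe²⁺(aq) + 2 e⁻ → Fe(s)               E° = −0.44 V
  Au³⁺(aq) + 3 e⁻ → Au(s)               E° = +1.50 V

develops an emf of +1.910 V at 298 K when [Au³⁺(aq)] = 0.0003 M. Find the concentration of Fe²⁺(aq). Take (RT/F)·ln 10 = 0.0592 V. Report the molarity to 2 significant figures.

0.046 M

With Au³⁺/Au at the cathode and Fe²⁺/Fe at the anode, E°cell = +1.50 − (−0.44) = +1.94 V (n = 6).
From the Nernst equation, log Q = n(E° − E)/0.0592 = 6·(+1.94 − (+1.910))/0.0592 = 3.041.
For 2 Au³⁺(aq) + 3 Fe(s) → 2 Au(s) + 3 Fe²⁺(aq), the reaction quotient is Q = [Fe²⁺(aq)]^3 / [Au³⁺(aq)]^2.
Substituting the known concentrations and solving, log [Fe²⁺(aq)] = −1.335 and [Fe²⁺(aq)] = 0.046 M.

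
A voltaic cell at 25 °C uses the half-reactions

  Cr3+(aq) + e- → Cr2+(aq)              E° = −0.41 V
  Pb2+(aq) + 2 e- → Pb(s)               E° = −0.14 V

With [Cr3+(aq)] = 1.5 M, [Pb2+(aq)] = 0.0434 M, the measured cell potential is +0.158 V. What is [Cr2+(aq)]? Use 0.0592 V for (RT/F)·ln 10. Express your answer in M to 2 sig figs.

The Pb²⁺/Pb couple has the larger reduction potential, so it is the cathode: E°cell = −0.14 − (−0.41) = +0.27 V and n = 2.
Since E = E° − (0.0592/n)·log Q, log Q = n(E° − E)/0.0592 = 3.784.
Balancing electrons gives Pb2+(aq) + 2 Cr2+(aq) → Pb(s) + 2 Cr3+(aq); thus Q = [Cr3+(aq)]^2 / ([Pb2+(aq)]·[Cr2+(aq)]^2).
Isolating [Cr2+(aq)] in Q = 10^{3.784} yields log [Cr2+(aq)] = −1.035, i.e. 0.092 M.

0.092 M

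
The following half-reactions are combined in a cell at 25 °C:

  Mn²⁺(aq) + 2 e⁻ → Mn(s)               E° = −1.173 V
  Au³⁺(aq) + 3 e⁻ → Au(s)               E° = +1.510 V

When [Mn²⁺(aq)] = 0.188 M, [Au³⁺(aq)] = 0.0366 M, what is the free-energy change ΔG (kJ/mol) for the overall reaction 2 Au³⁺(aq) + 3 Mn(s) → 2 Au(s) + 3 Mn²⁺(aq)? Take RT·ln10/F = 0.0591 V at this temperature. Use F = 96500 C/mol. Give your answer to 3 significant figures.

−1550 kJ/mol

With Au³⁺/Au reduced at the cathode, E°cell = +1.510 − (−1.173) = +2.683 V and n = 6.
Here Q = [Mn²⁺(aq)]^3 / [Au³⁺(aq)]^2 = 4.96 (log Q = 0.696), giving E = +2.683 − (0.0591/6)·(0.696) = +2.6761 V.
Finally ΔG = −nFE = −(6)(96500 C/mol)(+2.6761 V) = −1550 kJ/mol.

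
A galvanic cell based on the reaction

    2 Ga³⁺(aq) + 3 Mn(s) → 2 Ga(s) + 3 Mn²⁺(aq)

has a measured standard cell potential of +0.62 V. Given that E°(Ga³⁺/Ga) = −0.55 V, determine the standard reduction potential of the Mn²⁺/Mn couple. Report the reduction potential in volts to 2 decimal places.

−1.17 V

In the reaction as written the Ga³⁺/Ga couple is reduced (cathode) and Mn²⁺/Mn is oxidized (anode), so E°cell = E°(Ga³⁺/Ga) − E°(Mn²⁺/Mn).
E°(Mn²⁺/Mn) = E°(cathode) − E°cell = −0.55 − (+0.62) = −1.17 V.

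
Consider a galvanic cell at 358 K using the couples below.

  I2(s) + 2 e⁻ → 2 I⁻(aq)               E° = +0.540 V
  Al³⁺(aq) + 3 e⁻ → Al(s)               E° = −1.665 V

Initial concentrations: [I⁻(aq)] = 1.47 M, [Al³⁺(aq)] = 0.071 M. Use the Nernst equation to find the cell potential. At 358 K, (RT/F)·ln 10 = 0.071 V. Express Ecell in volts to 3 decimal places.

Since E°(I₂/I⁻) > E°(Al³⁺/Al), I₂/I⁻ serves as the cathode.
The standard potential is +0.540 − (−1.665) = +2.205 V and the balanced reaction transfers n = 6 electrons.
Balancing gives 3 I2(s) + 2 Al(s) → 6 I⁻(aq) + 2 Al³⁺(aq); hence Q = [I⁻(aq)]^6·[Al³⁺(aq)]^2 = 0.0509 (log Q = −1.294).
Applying E = E° − (RT ln10/nF)·log Q gives +2.205 − (0.071/6)(−1.294) = +2.220 V.

+2.220 V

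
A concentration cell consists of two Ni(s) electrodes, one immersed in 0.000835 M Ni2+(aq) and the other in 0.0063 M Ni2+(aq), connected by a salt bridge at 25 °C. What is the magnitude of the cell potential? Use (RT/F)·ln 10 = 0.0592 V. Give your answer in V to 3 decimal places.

0.026 V

For a concentration cell E°cell = 0, since both electrodes use the same couple.
The compartment with the higher Ni2+(aq) concentration (0.0063 M) acts as the cathode; ions are reduced there and produced at the dilute (0.000835 M) anode.
With n = 2, Ecell = −(0.0592/2)·log([dilute]/[conc]) = −(0.0592/2)·log(0.000835/0.0063) = +0.026 V.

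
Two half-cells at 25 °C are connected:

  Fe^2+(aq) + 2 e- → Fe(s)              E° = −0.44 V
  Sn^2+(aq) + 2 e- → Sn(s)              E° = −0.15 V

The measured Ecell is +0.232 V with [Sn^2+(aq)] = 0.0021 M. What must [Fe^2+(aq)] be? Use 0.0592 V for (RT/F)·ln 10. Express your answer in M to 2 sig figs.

0.19 M

Sn²⁺/Sn is the cathode (higher E°); E°cell = −0.15 − (−0.44) = +0.29 V with n = 2.
From the Nernst equation, log Q = n(E° − E)/0.0592 = 2·(+0.29 − (+0.232))/0.0592 = 1.959.
Balancing electrons gives Sn^2+(aq) + Fe(s) → Sn(s) + Fe^2+(aq); thus Q = [Fe^2+(aq)] / [Sn^2+(aq)].
Substituting the known concentrations and solving, log [Fe^2+(aq)] = −0.719 and [Fe^2+(aq)] = 0.19 M.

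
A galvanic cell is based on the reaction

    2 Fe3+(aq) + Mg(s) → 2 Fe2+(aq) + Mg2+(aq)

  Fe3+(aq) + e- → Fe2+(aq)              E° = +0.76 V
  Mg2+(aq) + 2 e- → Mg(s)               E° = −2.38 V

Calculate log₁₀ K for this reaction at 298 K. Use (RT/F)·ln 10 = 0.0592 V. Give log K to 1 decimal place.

log K = 106.1

The Fe³⁺/Fe²⁺ couple is reduced (cathode); E°cell = +0.76 − (−2.38) = +3.14 V with n = 2.
At equilibrium E = 0, so log K = nE°cell / 0.0592 = (2)(+3.14) / 0.0592 = 106.1.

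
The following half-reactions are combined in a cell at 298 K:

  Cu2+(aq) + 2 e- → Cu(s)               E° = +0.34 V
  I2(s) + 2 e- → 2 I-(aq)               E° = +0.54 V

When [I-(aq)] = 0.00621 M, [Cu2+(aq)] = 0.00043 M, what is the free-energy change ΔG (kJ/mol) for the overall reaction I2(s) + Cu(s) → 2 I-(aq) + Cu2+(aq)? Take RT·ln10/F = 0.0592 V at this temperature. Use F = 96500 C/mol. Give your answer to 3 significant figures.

−83.0 kJ/mol

The standard cell potential is +0.54 − (+0.34) = +0.20 V, with n = 2 electrons in the balanced equation.
Q = [I-(aq)]^2·[Cu2+(aq)] = 1.66×10^−8, so log Q = −7.780 and E = +0.20 − (0.0592/2)(−7.780) = +0.4303 V.
ΔG = −nFE = −(2)(96500)(+0.4303) J/mol = −83.0 kJ/mol.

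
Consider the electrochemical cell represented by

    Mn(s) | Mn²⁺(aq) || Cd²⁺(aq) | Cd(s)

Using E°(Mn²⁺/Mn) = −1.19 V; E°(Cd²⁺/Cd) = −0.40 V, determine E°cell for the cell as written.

By convention the left-hand electrode in cell notation is the anode (oxidation) and the right-hand electrode is the cathode (reduction).
E°cell = E°(right) − E°(left) = −0.40 − (−1.19) = +0.79 V.

+0.79 V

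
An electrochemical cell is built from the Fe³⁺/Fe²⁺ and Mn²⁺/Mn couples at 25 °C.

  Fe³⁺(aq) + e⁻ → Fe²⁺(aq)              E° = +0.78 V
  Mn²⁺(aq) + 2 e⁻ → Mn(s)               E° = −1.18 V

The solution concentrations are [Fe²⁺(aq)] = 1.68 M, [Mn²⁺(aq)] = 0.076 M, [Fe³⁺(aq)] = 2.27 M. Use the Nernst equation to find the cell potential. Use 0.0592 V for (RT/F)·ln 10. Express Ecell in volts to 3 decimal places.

Fe³⁺/Fe²⁺ is reduced (cathode, E° = +0.78 V) and Mn²⁺/Mn is oxidized (anode).
E°cell = +0.78 − (−1.18) = +1.96 V, with n = 2 electrons transferred.
The balanced reaction is 2 Fe³⁺(aq) + Mn(s) → 2 Fe²⁺(aq) + Mn²⁺(aq), so Q = ([Fe²⁺(aq)]^2·[Mn²⁺(aq)]) / [Fe³⁺(aq)]^2 = 0.0416 and log Q = −1.381.
By the Nernst equation, E = +1.96 − (0.0592/2)·(−1.381) = +2.001 V.

+2.001 V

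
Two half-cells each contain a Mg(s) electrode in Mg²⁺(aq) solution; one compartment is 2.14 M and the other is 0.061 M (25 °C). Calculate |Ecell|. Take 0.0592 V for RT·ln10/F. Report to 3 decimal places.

0.046 V

For a concentration cell E°cell = 0, since both electrodes use the same couple.
The compartment with the higher Mg²⁺(aq) concentration (2.14 M) acts as the cathode; ions are reduced there and produced at the dilute (0.061 M) anode.
With n = 2, Ecell = −(0.0592/2)·log([dilute]/[conc]) = −(0.0592/2)·log(0.061/2.14) = +0.046 V.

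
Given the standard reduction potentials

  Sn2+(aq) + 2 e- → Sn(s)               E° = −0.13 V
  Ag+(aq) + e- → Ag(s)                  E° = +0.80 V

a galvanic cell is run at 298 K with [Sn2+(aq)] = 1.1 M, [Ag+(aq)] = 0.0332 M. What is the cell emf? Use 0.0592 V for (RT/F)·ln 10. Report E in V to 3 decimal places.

+0.841 V

The Ag⁺/Ag couple has the more positive E°, so it is the cathode; Sn²⁺/Sn is the anode.
E°cell = E°cat − E°an = +0.80 − (−0.13) = +0.93 V; n = 2.
The balanced reaction is 2 Ag+(aq) + Sn(s) → 2 Ag(s) + Sn2+(aq), so Q = [Sn2+(aq)] / [Ag+(aq)]^2 = 998 and log Q = 2.999.
Applying E = E° − (RT ln10/nF)·log Q gives +0.93 − (0.0592/2)(2.999) = +0.841 V.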